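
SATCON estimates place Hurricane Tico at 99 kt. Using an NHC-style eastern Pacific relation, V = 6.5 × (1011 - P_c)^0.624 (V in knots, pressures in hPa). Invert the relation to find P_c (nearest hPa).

ΔP = (V / 6.5)^(1/0.624) = (99/6.5)^1.603.
99/6.5 = 15.231; 15.231^1.603 ≈ 78.59 hPa.
P_c = 1011 − 78.59 = 932.41 ≈ 932 hPa.

932 hPa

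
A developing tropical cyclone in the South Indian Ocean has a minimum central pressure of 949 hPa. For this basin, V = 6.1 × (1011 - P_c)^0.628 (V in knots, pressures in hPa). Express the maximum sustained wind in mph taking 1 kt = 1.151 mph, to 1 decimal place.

ΔP = 1011 − 949 = 62 hPa.
V ≈ 6.1 × 62^0.628 = 6.1 × 13.354 ≈ 81.461 kt.
81.461 × 1.151 ≈ 93.76 mph → 93.8 mph.

93.8 mph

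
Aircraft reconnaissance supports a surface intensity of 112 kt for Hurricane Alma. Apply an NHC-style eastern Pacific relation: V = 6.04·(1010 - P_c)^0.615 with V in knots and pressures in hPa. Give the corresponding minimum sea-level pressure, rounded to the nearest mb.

895 mb

ΔP = (V / 6.04)^(1/0.615) = (112/6.04)^1.626.
112/6.04 = 18.543; 18.543^1.626 ≈ 115.37 mb.
P_c = 1010 − 115.37 = 894.63 ≈ 895 mb.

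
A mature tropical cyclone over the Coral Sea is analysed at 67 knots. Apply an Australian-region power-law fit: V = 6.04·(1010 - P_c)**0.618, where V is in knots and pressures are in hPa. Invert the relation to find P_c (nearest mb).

961 mb

ΔP = (V / 6.04)^(1/0.618) = (67/6.04)^1.618.
67/6.04 = 11.093; 11.093^1.618 ≈ 49.09 mb.
P_c = 1010 − 49.09 = 960.91 ≈ 961 mb.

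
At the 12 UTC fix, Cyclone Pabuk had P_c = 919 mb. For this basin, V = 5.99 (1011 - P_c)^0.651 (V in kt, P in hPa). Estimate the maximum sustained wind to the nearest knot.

114 kt

ΔP = 1011 − 919 = 92 mb.
92^0.651 ≈ 18.986.
V ≈ 5.99 × 18.986 ≈ 113.7 kt.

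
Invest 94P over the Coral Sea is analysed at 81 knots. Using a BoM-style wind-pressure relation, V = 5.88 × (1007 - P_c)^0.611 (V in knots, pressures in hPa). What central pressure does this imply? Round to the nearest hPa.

ΔP = (V / 5.88)^(1/0.611) = (81/5.88)^1.637.
81/5.88 = 13.776; 13.776^1.637 ≈ 73.17 hPa.
P_c = 1007 − 73.17 = 933.83 ≈ 934 hPa.

934 hPa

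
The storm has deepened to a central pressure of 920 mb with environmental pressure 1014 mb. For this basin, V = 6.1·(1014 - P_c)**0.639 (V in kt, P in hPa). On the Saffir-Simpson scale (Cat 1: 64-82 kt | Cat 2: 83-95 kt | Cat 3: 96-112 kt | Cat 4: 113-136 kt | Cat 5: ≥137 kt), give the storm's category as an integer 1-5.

ΔP = 1014 − 920 = 94 mb.
V ≈ 6.1 × 94^0.639 = 6.1 × 18.23 ≈ 111 kt.
111 kt falls in the Category 3 band.

3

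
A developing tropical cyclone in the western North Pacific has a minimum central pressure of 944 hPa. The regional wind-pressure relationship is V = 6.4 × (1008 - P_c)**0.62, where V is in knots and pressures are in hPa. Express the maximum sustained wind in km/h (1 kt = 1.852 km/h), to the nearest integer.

156 km/h

ΔP = 1008 − 944 = 64 hPa.
V ≈ 6.4 × 64^0.62 = 6.4 × 13.177 ≈ 84.336 kt.
84.336 × 1.852 ≈ 156.19 km/h → 156 km/h.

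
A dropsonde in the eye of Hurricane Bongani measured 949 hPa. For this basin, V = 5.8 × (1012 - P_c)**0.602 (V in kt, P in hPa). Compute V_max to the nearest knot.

ΔP = 1012 − 949 = 63 hPa.
63^0.602 ≈ 12.112.
V ≈ 5.8 × 12.112 ≈ 70.2 kt.

70 kt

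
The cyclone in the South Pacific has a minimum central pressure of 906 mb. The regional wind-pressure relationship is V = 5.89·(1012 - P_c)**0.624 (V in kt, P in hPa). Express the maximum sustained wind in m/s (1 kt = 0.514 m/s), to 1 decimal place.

ΔP = 1012 − 906 = 106 mb.
V ≈ 5.89 × 106^0.624 = 5.89 × 18.357 ≈ 108.120 kt.
108.120 × 0.514 ≈ 55.57 m/s → 55.6 m/s.

55.6 m/s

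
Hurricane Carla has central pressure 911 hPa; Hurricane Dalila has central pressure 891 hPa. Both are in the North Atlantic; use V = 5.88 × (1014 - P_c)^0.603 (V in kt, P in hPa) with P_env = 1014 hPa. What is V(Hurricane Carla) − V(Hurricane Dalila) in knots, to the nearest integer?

-11 kt

Hurricane Carla: ΔP = 103; V ≈ 5.88 × 103^0.603 ≈ 96.19 kt.
Hurricane Dalila: ΔP = 123; V ≈ 5.88 × 123^0.603 ≈ 107.05 kt.
Difference ≈ 96.19 − 107.05 = -10.86 → -11 kt.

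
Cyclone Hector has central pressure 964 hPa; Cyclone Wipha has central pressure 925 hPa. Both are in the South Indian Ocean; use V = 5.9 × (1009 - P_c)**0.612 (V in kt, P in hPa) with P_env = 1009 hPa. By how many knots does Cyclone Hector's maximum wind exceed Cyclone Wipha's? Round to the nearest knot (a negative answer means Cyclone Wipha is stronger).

-28 kt

Cyclone Hector: ΔP = 45; V ≈ 5.9 × 45^0.612 ≈ 60.62 kt.
Cyclone Wipha: ΔP = 84; V ≈ 5.9 × 84^0.612 ≈ 88.82 kt.
Difference ≈ 60.62 − 88.82 = -28.20 → -28 kt.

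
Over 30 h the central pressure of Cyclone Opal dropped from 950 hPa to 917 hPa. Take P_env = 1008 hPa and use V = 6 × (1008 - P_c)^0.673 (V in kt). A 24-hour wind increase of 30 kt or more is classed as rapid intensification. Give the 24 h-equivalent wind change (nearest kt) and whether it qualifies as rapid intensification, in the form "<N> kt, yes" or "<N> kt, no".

26 kt, no

V₁: ΔP = 58, V ≈ 6 × 58^0.673 ≈ 92.24 kt.
V₂: ΔP = 91, V ≈ 6 × 91^0.673 ≈ 124.91 kt.
ΔV over 30 h = 32.67 kt → 24 h equivalent = 32.67 × 24/30 ≈ 26.14 kt.
26 kt < 30 kt ⇒ not rapid intensification.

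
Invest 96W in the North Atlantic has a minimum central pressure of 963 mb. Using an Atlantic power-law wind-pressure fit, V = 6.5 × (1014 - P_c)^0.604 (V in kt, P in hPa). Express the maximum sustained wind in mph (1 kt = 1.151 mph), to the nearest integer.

ΔP = 1014 − 963 = 51 mb.
V ≈ 6.5 × 51^0.604 = 6.5 × 10.749 ≈ 69.869 kt.
69.869 × 1.151 ≈ 80.42 mph → 80 mph.

80 mph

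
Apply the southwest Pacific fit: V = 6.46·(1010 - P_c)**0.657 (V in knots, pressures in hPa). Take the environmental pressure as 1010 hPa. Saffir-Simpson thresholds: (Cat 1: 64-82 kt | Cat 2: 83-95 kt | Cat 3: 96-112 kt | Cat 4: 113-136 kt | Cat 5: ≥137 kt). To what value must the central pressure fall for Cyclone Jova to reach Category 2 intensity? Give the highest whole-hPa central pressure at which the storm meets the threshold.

961 hPa

Category 2 begins at V = 83 kt.
Required ΔP = (83/6.46)^(1/0.657) = 12.848^1.522 ≈ 48.72 hPa.
P_c ≤ 1010 − 48.72 = 961.28, so the highest integer P_c is 961 hPa.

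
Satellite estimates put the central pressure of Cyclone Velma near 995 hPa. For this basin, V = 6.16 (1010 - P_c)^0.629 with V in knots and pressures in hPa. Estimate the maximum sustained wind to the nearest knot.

34 kt

ΔP = 1010 − 995 = 15 hPa.
15^0.629 ≈ 5.492.
V ≈ 6.16 × 5.492 ≈ 33.8 kt.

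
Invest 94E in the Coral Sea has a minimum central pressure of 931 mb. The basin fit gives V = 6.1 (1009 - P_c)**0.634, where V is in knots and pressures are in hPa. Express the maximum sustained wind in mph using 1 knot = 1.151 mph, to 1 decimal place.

ΔP = 1009 − 931 = 78 mb.
V ≈ 6.1 × 78^0.634 = 6.1 × 15.834 ≈ 96.587 kt.
96.587 × 1.151 ≈ 111.17 mph → 111.2 mph.

111.2 mph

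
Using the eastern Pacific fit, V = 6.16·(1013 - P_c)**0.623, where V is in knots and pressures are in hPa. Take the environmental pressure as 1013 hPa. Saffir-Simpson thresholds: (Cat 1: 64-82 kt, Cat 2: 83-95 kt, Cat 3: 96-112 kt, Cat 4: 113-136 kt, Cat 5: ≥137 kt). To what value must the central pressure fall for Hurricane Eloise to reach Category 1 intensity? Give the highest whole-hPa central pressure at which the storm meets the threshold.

970 hPa

Category 1 begins at V = 64 kt.
Required ΔP = (64/6.16)^(1/0.623) = 10.390^1.605 ≈ 42.83 hPa.
P_c ≤ 1013 − 42.83 = 970.17, so the highest integer P_c is 970 hPa.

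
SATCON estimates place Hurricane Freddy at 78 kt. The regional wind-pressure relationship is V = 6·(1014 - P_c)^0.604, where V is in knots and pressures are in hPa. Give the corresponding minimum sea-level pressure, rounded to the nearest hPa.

ΔP = (V / 6)^(1/0.604) = (78/6)^1.656.
78/6 = 13.000; 13.000^1.656 ≈ 69.87 hPa.
P_c = 1014 − 69.87 = 944.13 ≈ 944 hPa.

944 hPa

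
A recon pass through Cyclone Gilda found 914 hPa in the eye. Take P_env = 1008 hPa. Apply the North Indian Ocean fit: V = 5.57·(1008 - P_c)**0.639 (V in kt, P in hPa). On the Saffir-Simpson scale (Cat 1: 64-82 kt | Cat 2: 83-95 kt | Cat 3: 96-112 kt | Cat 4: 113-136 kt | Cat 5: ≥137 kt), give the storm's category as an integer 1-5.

3

ΔP = 1008 − 914 = 94 hPa.
V ≈ 5.57 × 94^0.639 = 5.57 × 18.23 ≈ 102 kt.
102 kt falls in the Category 3 band.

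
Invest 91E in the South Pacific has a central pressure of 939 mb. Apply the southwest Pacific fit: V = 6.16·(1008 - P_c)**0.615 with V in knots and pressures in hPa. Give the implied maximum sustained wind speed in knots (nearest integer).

83 kt

ΔP = 1008 − 939 = 69 mb.
69^0.615 ≈ 13.517.
V ≈ 6.16 × 13.517 ≈ 83.3 kt.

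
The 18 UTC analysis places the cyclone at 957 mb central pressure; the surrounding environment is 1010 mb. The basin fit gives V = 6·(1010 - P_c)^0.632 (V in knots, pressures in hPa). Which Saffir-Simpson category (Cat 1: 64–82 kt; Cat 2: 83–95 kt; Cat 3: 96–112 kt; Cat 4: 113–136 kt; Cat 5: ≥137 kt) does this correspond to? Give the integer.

1

ΔP = 1010 − 957 = 53 mb.
V ≈ 6 × 53^0.632 = 6 × 12.30 ≈ 74 kt.
74 kt falls in the Category 1 band.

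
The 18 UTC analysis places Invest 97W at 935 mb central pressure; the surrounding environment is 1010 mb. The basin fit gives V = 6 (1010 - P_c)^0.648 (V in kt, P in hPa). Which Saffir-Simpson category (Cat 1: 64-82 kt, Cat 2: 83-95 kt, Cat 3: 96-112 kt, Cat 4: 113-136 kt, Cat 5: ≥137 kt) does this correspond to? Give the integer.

3

ΔP = 1010 − 935 = 75 mb.
V ≈ 6 × 75^0.648 = 6 × 16.41 ≈ 98 kt.
98 kt falls in the Category 3 band.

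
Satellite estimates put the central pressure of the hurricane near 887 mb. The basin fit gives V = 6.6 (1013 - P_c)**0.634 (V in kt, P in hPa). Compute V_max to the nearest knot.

142 kt

ΔP = 1013 − 887 = 126 mb.
126^0.634 ≈ 21.460.
V ≈ 6.6 × 21.460 ≈ 141.6 kt.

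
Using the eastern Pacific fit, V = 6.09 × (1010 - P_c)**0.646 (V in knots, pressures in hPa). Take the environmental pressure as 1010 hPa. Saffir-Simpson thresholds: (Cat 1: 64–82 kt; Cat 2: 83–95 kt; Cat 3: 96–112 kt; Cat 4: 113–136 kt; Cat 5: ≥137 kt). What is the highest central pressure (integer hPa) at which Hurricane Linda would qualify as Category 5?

Category 5 begins at V = 137 kt.
Required ΔP = (137/6.09)^(1/0.646) = 22.496^1.548 ≈ 123.89 hPa.
P_c ≤ 1010 − 123.89 = 886.11, so the highest integer P_c is 886 hPa.

886 hPa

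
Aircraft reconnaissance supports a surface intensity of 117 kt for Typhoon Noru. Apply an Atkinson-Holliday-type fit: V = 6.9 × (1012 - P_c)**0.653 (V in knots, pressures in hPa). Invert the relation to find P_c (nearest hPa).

936 hPa

ΔP = (V / 6.9)^(1/0.653) = (117/6.9)^1.531.
117/6.9 = 16.957; 16.957^1.531 ≈ 76.31 hPa.
P_c = 1012 − 76.31 = 935.69 ≈ 936 hPa.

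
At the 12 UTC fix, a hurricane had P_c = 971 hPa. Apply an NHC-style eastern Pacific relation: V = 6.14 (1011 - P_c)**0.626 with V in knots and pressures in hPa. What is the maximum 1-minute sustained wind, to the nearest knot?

62 kt

ΔP = 1011 − 971 = 40 hPa.
40^0.626 ≈ 10.067.
V ≈ 6.14 × 10.067 ≈ 61.8 kt.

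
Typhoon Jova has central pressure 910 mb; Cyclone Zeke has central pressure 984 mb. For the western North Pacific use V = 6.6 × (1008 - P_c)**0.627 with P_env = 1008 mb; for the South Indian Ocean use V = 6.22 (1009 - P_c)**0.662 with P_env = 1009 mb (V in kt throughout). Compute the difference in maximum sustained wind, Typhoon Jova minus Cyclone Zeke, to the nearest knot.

65 kt

Typhoon Jova: ΔP = 98; V ≈ 6.6 × 98^0.627 ≈ 116.96 kt.
Cyclone Zeke: ΔP = 25; V ≈ 6.22 × 25^0.662 ≈ 52.39 kt.
Difference ≈ 116.96 − 52.39 = 64.57 → 65 kt.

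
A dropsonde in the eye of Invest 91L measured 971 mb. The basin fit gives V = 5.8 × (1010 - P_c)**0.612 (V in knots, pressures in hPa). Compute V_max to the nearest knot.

ΔP = 1010 − 971 = 39 mb.
39^0.612 ≈ 9.413.
V ≈ 5.8 × 9.413 ≈ 54.6 kt.

55 kt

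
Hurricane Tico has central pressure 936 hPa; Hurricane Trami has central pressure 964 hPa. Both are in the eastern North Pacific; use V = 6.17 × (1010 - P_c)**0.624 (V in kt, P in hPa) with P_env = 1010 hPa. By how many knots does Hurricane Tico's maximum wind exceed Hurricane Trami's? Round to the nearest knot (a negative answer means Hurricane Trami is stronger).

Hurricane Tico: ΔP = 74; V ≈ 6.17 × 74^0.624 ≈ 90.51 kt.
Hurricane Trami: ΔP = 46; V ≈ 6.17 × 46^0.624 ≈ 67.27 kt.
Difference ≈ 90.51 − 67.27 = 23.24 → 23 kt.

23 kt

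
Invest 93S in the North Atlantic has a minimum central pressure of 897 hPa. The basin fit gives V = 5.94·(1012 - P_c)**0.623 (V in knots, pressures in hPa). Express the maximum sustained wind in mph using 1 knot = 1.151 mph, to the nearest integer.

ΔP = 1012 − 897 = 115 hPa.
V ≈ 5.94 × 115^0.623 = 5.94 × 19.223 ≈ 114.183 kt.
114.183 × 1.151 ≈ 131.42 mph → 131 mph.

131 mph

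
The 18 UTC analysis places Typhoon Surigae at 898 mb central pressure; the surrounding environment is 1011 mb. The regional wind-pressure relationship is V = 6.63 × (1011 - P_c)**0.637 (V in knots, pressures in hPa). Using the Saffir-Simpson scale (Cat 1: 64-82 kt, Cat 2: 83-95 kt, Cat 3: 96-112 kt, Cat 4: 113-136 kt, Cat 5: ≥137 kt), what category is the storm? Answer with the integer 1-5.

ΔP = 1011 − 898 = 113 mb.
V ≈ 6.63 × 113^0.637 = 6.63 × 20.31 ≈ 135 kt.
135 kt falls in the Category 4 band.

4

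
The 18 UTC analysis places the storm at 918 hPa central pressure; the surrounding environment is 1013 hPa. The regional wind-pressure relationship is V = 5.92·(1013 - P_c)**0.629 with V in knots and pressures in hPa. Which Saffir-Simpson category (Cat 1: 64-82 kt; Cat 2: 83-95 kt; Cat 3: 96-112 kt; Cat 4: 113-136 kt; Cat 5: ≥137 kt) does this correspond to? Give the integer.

ΔP = 1013 − 918 = 95 hPa.
V ≈ 5.92 × 95^0.629 = 5.92 × 17.54 ≈ 104 kt.
104 kt falls in the Category 3 band.

3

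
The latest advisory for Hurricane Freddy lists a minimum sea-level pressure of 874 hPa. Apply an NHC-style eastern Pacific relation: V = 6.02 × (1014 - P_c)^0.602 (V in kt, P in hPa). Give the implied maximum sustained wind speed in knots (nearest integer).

ΔP = 1014 − 874 = 140 hPa.
140^0.602 ≈ 19.587.
V ≈ 6.02 × 19.587 ≈ 117.9 kt.

118 kt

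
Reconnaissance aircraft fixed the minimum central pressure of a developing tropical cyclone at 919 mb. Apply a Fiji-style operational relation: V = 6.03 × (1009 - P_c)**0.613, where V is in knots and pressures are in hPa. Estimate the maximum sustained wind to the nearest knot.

95 kt

ΔP = 1009 − 919 = 90 mb.
90^0.613 ≈ 15.774.
V ≈ 6.03 × 15.774 ≈ 95.1 kt.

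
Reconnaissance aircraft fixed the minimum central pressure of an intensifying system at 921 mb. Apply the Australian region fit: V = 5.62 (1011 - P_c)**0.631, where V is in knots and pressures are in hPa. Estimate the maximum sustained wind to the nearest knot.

96 kt

ΔP = 1011 − 921 = 90 mb.
90^0.631 ≈ 17.105.
V ≈ 5.62 × 17.105 ≈ 96.1 kt.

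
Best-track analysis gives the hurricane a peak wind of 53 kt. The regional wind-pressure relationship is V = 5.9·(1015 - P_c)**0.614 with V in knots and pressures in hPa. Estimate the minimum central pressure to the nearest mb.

979 mb

ΔP = (V / 5.9)^(1/0.614) = (53/5.9)^1.629.
53/5.9 = 8.983; 8.983^1.629 ≈ 35.71 mb.
P_c = 1015 − 35.71 = 979.29 ≈ 979 mb.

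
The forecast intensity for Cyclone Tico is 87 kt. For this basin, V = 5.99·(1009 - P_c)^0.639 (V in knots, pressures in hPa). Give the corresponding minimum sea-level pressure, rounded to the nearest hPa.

943 hPa

ΔP = (V / 5.99)^(1/0.639) = (87/5.99)^1.565.
87/5.99 = 14.524; 14.524^1.565 ≈ 65.86 hPa.
P_c = 1009 − 65.86 = 943.14 ≈ 943 hPa.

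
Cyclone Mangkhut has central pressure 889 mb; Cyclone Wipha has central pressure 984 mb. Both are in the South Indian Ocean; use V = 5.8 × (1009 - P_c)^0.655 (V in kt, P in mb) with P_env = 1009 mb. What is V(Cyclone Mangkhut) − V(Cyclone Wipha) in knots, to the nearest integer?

86 kt

Cyclone Mangkhut: ΔP = 120; V ≈ 5.8 × 120^0.655 ≈ 133.44 kt.
Cyclone Wipha: ΔP = 25; V ≈ 5.8 × 25^0.655 ≈ 47.76 kt.
Difference ≈ 133.44 − 47.76 = 85.68 → 86 kt.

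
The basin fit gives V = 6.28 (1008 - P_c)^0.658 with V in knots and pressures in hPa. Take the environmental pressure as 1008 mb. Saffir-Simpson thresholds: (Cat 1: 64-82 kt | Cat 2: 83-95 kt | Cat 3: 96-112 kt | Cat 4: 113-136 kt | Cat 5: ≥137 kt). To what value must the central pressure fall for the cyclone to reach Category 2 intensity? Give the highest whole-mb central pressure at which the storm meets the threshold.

957 mb

Category 2 begins at V = 83 kt.
Required ΔP = (83/6.28)^(1/0.658) = 13.217^1.520 ≈ 50.56 mb.
P_c ≤ 1008 − 50.56 = 957.44, so the highest integer P_c is 957 mb.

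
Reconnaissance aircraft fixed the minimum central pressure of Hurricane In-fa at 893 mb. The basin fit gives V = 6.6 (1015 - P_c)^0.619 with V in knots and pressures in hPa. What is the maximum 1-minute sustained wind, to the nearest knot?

129 kt

ΔP = 1015 − 893 = 122 mb.
122^0.619 ≈ 19.564.
V ≈ 6.6 × 19.564 ≈ 129.1 kt.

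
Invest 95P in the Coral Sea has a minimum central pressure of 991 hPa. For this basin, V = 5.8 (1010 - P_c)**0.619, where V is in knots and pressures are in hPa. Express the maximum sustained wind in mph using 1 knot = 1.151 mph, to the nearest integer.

ΔP = 1010 − 991 = 19 hPa.
V ≈ 5.8 × 19^0.619 = 5.8 × 6.188 ≈ 35.890 kt.
35.890 × 1.151 ≈ 41.31 mph → 41 mph.

41 mph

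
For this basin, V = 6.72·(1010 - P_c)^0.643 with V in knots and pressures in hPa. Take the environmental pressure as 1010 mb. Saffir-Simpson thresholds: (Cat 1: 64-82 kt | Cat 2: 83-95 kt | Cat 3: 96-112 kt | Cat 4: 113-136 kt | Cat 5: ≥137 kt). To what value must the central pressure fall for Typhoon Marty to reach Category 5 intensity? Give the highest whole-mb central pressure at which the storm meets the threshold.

901 mb

Category 5 begins at V = 137 kt.
Required ΔP = (137/6.72)^(1/0.643) = 20.387^1.555 ≈ 108.72 mb.
P_c ≤ 1010 − 108.72 = 901.28, so the highest integer P_c is 901 mb.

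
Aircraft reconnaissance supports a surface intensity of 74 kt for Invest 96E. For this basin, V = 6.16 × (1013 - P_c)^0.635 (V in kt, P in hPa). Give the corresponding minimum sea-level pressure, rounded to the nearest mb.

963 mb

ΔP = (V / 6.16)^(1/0.635) = (74/6.16)^1.575.
74/6.16 = 12.013; 12.013^1.575 ≈ 50.15 mb.
P_c = 1013 − 50.15 = 962.85 ≈ 963 mb.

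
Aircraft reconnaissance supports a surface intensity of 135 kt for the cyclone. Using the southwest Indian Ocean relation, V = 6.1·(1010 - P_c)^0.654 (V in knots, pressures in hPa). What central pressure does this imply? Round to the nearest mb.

ΔP = (V / 6.1)^(1/0.654) = (135/6.1)^1.529.
135/6.1 = 22.131; 22.131^1.529 ≈ 113.92 mb.
P_c = 1010 − 113.92 = 896.08 ≈ 896 mb.

896 mb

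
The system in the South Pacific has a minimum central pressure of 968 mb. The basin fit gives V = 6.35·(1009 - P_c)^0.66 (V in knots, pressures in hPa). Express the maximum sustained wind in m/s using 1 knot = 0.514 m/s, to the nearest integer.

38 m/s

ΔP = 1009 − 968 = 41 mb.
V ≈ 6.35 × 41^0.66 = 6.35 × 11.599 ≈ 73.656 kt.
73.656 × 0.514 ≈ 37.86 m/s → 38 m/s.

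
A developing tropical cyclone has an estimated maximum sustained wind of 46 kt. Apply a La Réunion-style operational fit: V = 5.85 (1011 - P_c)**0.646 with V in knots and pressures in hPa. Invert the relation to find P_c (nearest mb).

987 mb

ΔP = (V / 5.85)^(1/0.646) = (46/5.85)^1.548.
46/5.85 = 7.863; 7.863^1.548 ≈ 24.34 mb.
P_c = 1011 − 24.34 = 986.66 ≈ 987 mb.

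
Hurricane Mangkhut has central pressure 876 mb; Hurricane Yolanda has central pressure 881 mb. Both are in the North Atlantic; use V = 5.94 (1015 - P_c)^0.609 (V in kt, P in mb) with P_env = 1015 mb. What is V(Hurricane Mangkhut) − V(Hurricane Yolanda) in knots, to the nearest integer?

Hurricane Mangkhut: ΔP = 139; V ≈ 5.94 × 139^0.609 ≈ 119.92 kt.
Hurricane Yolanda: ΔP = 134; V ≈ 5.94 × 134^0.609 ≈ 117.27 kt.
Difference ≈ 119.92 − 117.27 = 2.65 → 3 kt.

3 kt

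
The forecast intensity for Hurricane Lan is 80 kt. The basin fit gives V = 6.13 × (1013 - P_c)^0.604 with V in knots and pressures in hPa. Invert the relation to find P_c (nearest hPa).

943 hPa

ΔP = (V / 6.13)^(1/0.604) = (80/6.13)^1.656.
80/6.13 = 13.051; 13.051^1.656 ≈ 70.32 hPa.
P_c = 1013 − 70.32 = 942.68 ≈ 943 hPa.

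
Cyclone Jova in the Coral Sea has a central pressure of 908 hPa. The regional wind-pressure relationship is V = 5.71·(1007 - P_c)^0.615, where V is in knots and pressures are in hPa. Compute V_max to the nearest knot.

96 kt

ΔP = 1007 − 908 = 99 hPa.
99^0.615 ≈ 16.878.
V ≈ 5.71 × 16.878 ≈ 96.4 kt.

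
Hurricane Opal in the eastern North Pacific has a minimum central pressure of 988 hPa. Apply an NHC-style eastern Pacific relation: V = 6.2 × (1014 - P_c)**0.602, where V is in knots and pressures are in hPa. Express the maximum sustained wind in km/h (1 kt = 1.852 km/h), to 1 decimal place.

ΔP = 1014 − 988 = 26 hPa.
V ≈ 6.2 × 26^0.602 = 6.2 × 7.109 ≈ 44.076 kt.
44.076 × 1.852 ≈ 81.63 km/h → 81.6 km/h.

81.6 km/h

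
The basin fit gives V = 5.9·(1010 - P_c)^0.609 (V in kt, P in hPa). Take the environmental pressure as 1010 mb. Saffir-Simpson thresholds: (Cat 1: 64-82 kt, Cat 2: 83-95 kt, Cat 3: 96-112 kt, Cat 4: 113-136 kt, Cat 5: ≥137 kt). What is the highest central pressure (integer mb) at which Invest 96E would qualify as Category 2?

Category 2 begins at V = 83 kt.
Required ΔP = (83/5.9)^(1/0.609) = 14.068^1.642 ≈ 76.81 mb.
P_c ≤ 1010 − 76.81 = 933.19, so the highest integer P_c is 933 mb.

933 mb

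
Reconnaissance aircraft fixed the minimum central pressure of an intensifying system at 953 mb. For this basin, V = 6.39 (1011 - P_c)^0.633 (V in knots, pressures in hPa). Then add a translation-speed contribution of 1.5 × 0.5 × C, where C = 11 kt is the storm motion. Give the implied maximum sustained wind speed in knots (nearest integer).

92 kt

ΔP = 1011 − 953 = 58 mb.
58^0.633 ≈ 13.069.
V ≈ 6.39 × 13.069 ≈ 83.5 kt.
Translation term: 1.5 × 0.5 × 11 = 8.25 kt.
Corrected V ≈ 91.75 kt → 92 kt.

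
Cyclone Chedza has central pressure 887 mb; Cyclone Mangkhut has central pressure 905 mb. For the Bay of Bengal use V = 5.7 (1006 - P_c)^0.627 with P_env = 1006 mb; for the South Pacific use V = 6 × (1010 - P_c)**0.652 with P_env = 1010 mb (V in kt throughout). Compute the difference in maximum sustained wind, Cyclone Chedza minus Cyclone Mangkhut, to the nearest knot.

-11 kt

Cyclone Chedza: ΔP = 119; V ≈ 5.7 × 119^0.627 ≈ 114.09 kt.
Cyclone Mangkhut: ΔP = 105; V ≈ 6 × 105^0.652 ≈ 124.73 kt.
Difference ≈ 114.09 − 124.73 = -10.64 → -11 kt.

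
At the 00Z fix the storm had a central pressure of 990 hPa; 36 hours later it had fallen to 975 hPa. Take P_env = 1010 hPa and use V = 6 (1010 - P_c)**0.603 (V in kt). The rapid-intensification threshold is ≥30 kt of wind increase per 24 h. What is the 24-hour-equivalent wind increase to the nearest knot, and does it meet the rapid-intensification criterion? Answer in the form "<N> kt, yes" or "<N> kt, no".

V₁: ΔP = 20, V ≈ 6 × 20^0.603 ≈ 36.53 kt.
V₂: ΔP = 35, V ≈ 6 × 35^0.603 ≈ 51.19 kt.
ΔV over 36 h = 14.66 kt → 24 h equivalent = 14.66 × 24/36 ≈ 9.77 kt.
10 kt < 30 kt ⇒ not rapid intensification.

10 kt, no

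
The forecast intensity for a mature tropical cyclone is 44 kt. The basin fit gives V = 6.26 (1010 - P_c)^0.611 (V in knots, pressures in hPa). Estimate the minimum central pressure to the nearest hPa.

ΔP = (V / 6.26)^(1/0.611) = (44/6.26)^1.637.
44/6.26 = 7.029; 7.029^1.637 ≈ 24.33 hPa.
P_c = 1010 − 24.33 = 985.67 ≈ 986 hPa.

986 hPa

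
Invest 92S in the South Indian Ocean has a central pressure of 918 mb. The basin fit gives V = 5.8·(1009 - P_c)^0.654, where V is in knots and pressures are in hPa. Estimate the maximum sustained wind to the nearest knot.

ΔP = 1009 − 918 = 91 mb.
91^0.654 ≈ 19.108.
V ≈ 5.8 × 19.108 ≈ 110.8 kt.

111 kt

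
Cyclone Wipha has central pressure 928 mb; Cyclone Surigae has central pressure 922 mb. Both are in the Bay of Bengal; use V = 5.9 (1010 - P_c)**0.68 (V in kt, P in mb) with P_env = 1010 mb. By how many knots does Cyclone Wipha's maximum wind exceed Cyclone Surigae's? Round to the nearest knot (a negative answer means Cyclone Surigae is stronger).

Cyclone Wipha: ΔP = 82; V ≈ 5.9 × 82^0.68 ≈ 118.10 kt.
Cyclone Surigae: ΔP = 88; V ≈ 5.9 × 88^0.68 ≈ 123.91 kt.
Difference ≈ 118.10 − 123.91 = -5.81 → -6 kt.

-6 kt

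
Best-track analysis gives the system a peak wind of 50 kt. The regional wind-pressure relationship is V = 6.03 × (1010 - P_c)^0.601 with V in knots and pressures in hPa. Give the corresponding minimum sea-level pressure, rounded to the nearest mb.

ΔP = (V / 6.03)^(1/0.601) = (50/6.03)^1.664.
50/6.03 = 8.292; 8.292^1.664 ≈ 33.77 mb.
P_c = 1010 − 33.77 = 976.23 ≈ 976 mb.

976 mb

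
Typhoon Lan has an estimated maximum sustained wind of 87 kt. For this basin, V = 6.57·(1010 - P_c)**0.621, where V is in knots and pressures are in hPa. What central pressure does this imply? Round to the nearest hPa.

946 hPa

ΔP = (V / 6.57)^(1/0.621) = (87/6.57)^1.610.
87/6.57 = 13.242; 13.242^1.610 ≈ 64.08 hPa.
P_c = 1010 − 64.08 = 945.92 ≈ 946 hPa.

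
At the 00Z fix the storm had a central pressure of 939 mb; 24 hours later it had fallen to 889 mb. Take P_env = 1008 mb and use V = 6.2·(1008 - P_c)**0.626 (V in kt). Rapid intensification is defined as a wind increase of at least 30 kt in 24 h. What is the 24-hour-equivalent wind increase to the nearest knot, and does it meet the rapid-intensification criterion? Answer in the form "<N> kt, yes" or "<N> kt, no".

36 kt, yes

V₁: ΔP = 69, V ≈ 6.2 × 69^0.626 ≈ 87.80 kt.
V₂: ΔP = 119, V ≈ 6.2 × 119^0.626 ≈ 123.50 kt.
ΔV over 24 h = 35.70 kt → 24 h equivalent = 35.70 × 24/24 ≈ 35.70 kt.
36 kt ≥ 30 kt ⇒ rapid intensification.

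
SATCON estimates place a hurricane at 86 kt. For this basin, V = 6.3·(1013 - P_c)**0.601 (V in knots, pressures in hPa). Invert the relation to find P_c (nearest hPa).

936 hPa

ΔP = (V / 6.3)^(1/0.601) = (86/6.3)^1.664.
86/6.3 = 13.651; 13.651^1.664 ≈ 77.41 hPa.
P_c = 1013 − 77.41 = 935.59 ≈ 936 hPa.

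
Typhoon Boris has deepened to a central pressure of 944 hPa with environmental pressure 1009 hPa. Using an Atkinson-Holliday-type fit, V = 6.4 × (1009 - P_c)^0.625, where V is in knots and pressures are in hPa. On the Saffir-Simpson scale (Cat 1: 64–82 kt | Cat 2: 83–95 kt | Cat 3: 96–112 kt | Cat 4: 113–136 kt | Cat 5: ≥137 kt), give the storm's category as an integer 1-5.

2

ΔP = 1009 − 944 = 65 hPa.
V ≈ 6.4 × 65^0.625 = 6.4 × 13.59 ≈ 87 kt.
87 kt falls in the Category 2 band.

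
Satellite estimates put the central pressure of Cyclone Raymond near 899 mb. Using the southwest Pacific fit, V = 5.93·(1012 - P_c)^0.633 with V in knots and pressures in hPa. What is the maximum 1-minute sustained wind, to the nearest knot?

ΔP = 1012 − 899 = 113 mb.
113^0.633 ≈ 19.934.
V ≈ 5.93 × 19.934 ≈ 118.2 kt.

118 kt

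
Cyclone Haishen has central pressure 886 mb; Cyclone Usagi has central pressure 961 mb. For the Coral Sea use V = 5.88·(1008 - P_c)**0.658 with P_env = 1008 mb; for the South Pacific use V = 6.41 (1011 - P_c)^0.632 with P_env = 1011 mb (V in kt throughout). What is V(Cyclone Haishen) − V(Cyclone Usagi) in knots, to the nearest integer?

Cyclone Haishen: ΔP = 122; V ≈ 5.88 × 122^0.658 ≈ 138.74 kt.
Cyclone Usagi: ΔP = 50; V ≈ 6.41 × 50^0.632 ≈ 75.96 kt.
Difference ≈ 138.74 − 75.96 = 62.78 → 63 kt.

63 kt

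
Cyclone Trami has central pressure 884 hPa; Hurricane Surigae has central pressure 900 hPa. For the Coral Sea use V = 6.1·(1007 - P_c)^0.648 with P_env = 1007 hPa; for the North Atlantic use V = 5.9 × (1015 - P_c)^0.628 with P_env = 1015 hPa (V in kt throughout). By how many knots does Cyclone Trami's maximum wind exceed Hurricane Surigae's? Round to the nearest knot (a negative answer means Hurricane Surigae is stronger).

Cyclone Trami: ΔP = 123; V ≈ 6.1 × 123^0.648 ≈ 137.91 kt.
Hurricane Surigae: ΔP = 115; V ≈ 5.9 × 115^0.628 ≈ 116.14 kt.
Difference ≈ 137.91 − 116.14 = 21.77 → 22 kt.

22 kt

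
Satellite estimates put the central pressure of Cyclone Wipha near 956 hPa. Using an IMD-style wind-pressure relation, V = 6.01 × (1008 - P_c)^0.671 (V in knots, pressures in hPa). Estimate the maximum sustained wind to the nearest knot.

ΔP = 1008 − 956 = 52 hPa.
52^0.671 ≈ 14.172.
V ≈ 6.01 × 14.172 ≈ 85.2 kt.

85 kt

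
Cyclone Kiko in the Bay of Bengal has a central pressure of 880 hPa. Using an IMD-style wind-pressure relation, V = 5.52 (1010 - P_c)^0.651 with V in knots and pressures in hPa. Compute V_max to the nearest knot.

131 kt

ΔP = 1010 − 880 = 130 hPa.
130^0.651 ≈ 23.778.
V ≈ 5.52 × 23.778 ≈ 131.3 kt.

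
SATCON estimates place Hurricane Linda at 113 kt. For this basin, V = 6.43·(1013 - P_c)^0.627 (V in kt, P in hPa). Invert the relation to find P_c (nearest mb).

916 mb

ΔP = (V / 6.43)^(1/0.627) = (113/6.43)^1.595.
113/6.43 = 17.574; 17.574^1.595 ≈ 96.70 mb.
P_c = 1013 − 96.70 = 916.30 ≈ 916 mb.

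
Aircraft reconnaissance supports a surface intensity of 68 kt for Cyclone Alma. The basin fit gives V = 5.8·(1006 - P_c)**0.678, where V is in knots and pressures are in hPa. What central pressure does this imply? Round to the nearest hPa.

ΔP = (V / 5.8)^(1/0.678) = (68/5.8)^1.475.
68/5.8 = 11.724; 11.724^1.475 ≈ 37.74 hPa.
P_c = 1006 − 37.74 = 968.26 ≈ 968 hPa.

968 hPa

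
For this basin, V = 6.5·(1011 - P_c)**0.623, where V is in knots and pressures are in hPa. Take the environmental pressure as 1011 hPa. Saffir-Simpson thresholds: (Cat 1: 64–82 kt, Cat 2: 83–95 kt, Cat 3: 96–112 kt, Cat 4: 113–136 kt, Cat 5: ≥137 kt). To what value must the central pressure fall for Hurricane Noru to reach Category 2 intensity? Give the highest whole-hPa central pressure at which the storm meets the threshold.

Category 2 begins at V = 83 kt.
Required ΔP = (83/6.5)^(1/0.623) = 12.769^1.605 ≈ 59.64 hPa.
P_c ≤ 1011 − 59.64 = 951.36, so the highest integer P_c is 951 hPa.

951 hPa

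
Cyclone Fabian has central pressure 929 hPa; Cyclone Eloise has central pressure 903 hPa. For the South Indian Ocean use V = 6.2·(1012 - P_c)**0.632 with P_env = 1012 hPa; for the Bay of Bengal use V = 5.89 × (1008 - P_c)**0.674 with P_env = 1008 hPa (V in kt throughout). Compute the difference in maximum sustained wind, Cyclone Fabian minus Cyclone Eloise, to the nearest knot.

-34 kt

Cyclone Fabian: ΔP = 83; V ≈ 6.2 × 83^0.632 ≈ 101.22 kt.
Cyclone Eloise: ΔP = 105; V ≈ 5.89 × 105^0.674 ≈ 135.64 kt.
Difference ≈ 101.22 − 135.64 = -34.42 → -34 kt.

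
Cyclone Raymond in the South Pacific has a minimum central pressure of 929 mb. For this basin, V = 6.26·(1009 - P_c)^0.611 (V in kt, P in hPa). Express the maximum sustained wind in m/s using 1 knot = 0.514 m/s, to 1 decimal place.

ΔP = 1009 − 929 = 80 mb.
V ≈ 6.26 × 80^0.611 = 6.26 × 14.547 ≈ 91.067 kt.
91.067 × 0.514 ≈ 46.81 m/s → 46.8 m/s.

46.8 m/s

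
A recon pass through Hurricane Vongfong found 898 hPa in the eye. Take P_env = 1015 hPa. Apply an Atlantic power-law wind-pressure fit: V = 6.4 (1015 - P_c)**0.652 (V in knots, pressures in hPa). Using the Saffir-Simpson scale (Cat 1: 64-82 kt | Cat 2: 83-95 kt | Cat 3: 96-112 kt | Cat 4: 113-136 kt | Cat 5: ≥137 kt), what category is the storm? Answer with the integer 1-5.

5

ΔP = 1015 − 898 = 117 hPa.
V ≈ 6.4 × 117^0.652 = 6.4 × 22.31 ≈ 143 kt.
143 kt falls in the Category 5 band.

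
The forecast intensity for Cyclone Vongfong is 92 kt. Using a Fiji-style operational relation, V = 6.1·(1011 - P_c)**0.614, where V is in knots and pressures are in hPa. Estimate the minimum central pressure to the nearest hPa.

ΔP = (V / 6.1)^(1/0.614) = (92/6.1)^1.629.
92/6.1 = 15.082; 15.082^1.629 ≈ 83.04 hPa.
P_c = 1011 − 83.04 = 927.96 ≈ 928 hPa.

928 hPa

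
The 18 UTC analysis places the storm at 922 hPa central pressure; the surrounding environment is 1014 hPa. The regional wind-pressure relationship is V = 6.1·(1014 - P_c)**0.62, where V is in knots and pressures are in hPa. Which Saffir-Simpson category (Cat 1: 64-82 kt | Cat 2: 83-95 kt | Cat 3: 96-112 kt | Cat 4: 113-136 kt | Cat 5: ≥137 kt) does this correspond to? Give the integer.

3

ΔP = 1014 − 922 = 92 hPa.
V ≈ 6.1 × 92^0.62 = 6.1 × 16.50 ≈ 101 kt.
101 kt falls in the Category 3 band.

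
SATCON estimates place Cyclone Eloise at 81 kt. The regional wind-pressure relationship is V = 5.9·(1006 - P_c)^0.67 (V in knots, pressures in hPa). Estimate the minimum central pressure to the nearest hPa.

956 hPa

ΔP = (V / 5.9)^(1/0.67) = (81/5.9)^1.493.
81/5.9 = 13.729; 13.729^1.493 ≈ 49.88 hPa.
P_c = 1006 − 49.88 = 956.12 ≈ 956 hPa.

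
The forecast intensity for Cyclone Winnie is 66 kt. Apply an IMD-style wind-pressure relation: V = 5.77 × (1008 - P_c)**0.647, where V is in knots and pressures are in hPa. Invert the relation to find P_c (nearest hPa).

965 hPa

ΔP = (V / 5.77)^(1/0.647) = (66/5.77)^1.546.
66/5.77 = 11.438; 11.438^1.546 ≈ 43.23 hPa.
P_c = 1008 − 43.23 = 964.77 ≈ 965 hPa.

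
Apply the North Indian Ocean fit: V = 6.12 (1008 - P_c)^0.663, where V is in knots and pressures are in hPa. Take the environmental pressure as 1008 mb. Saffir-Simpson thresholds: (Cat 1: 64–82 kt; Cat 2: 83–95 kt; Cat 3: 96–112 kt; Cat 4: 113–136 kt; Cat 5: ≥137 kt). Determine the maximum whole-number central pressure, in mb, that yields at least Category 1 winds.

Category 1 begins at V = 64 kt.
Required ΔP = (64/6.12)^(1/0.663) = 10.458^1.508 ≈ 34.48 mb.
P_c ≤ 1008 − 34.48 = 973.52, so the highest integer P_c is 973 mb.

973 mb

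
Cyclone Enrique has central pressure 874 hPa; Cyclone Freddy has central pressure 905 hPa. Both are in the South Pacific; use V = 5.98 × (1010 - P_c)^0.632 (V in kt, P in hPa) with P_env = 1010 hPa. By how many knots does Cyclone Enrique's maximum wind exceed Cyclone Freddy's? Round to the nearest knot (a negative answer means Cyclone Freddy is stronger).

Cyclone Enrique: ΔP = 136; V ≈ 5.98 × 136^0.632 ≈ 133.38 kt.
Cyclone Freddy: ΔP = 105; V ≈ 5.98 × 105^0.632 ≈ 113.26 kt.
Difference ≈ 133.38 − 113.26 = 20.12 → 20 kt.

20 kt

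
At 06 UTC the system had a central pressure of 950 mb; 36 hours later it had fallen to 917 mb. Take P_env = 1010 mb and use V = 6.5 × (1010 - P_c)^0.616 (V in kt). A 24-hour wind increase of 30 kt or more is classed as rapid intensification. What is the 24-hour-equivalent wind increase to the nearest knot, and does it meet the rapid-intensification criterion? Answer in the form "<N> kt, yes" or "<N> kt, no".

V₁: ΔP = 60, V ≈ 6.5 × 60^0.616 ≈ 80.96 kt.
V₂: ΔP = 93, V ≈ 6.5 × 93^0.616 ≈ 106.05 kt.
ΔV over 36 h = 25.09 kt → 24 h equivalent = 25.09 × 24/36 ≈ 16.73 kt.
17 kt < 30 kt ⇒ not rapid intensification.

17 kt, no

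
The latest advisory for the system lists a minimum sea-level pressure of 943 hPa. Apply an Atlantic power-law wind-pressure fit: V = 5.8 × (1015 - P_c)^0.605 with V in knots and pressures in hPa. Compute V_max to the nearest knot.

77 kt

ΔP = 1015 − 943 = 72 hPa.
72^0.605 ≈ 13.295.
V ≈ 5.8 × 13.295 ≈ 77.1 kt.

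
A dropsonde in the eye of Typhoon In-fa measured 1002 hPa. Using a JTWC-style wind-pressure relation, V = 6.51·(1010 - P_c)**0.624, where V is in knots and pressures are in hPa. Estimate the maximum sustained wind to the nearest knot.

24 kt

ΔP = 1010 − 1002 = 8 hPa.
8^0.624 ≈ 3.660.
V ≈ 6.51 × 3.660 ≈ 23.8 kt.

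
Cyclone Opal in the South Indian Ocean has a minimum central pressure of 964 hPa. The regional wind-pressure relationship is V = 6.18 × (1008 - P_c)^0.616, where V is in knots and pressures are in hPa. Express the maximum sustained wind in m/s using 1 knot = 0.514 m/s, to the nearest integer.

33 m/s

ΔP = 1008 − 964 = 44 hPa.
V ≈ 6.18 × 44^0.616 = 6.18 × 10.289 ≈ 63.585 kt.
63.585 × 0.514 ≈ 32.68 m/s → 33 m/s.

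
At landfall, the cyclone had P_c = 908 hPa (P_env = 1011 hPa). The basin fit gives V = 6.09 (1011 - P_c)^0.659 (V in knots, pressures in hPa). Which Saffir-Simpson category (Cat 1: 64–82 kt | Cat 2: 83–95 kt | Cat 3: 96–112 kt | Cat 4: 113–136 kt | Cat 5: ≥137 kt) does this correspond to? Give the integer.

ΔP = 1011 − 908 = 103 hPa.
V ≈ 6.09 × 103^0.659 = 6.09 × 21.21 ≈ 129 kt.
129 kt falls in the Category 4 band.

4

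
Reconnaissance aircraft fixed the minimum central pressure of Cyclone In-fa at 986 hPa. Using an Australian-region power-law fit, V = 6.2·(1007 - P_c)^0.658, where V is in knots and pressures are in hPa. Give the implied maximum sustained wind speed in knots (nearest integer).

ΔP = 1007 − 986 = 21 hPa.
21^0.658 ≈ 7.413.
V ≈ 6.2 × 7.413 ≈ 46.0 kt.

46 kt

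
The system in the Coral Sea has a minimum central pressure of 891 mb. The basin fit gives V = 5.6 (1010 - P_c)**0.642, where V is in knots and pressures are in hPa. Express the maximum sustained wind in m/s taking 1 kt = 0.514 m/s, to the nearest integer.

62 m/s

ΔP = 1010 − 891 = 119 mb.
V ≈ 5.6 × 119^0.642 = 5.6 × 21.503 ≈ 120.417 kt.
120.417 × 0.514 ≈ 61.89 m/s → 62 m/s.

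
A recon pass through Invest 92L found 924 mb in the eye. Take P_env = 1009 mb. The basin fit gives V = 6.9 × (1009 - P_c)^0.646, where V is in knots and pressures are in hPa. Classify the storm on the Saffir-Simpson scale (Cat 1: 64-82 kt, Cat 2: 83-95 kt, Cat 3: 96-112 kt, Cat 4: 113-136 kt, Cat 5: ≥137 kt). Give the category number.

ΔP = 1009 − 924 = 85 mb.
V ≈ 6.9 × 85^0.646 = 6.9 × 17.64 ≈ 122 kt.
122 kt falls in the Category 4 band.

4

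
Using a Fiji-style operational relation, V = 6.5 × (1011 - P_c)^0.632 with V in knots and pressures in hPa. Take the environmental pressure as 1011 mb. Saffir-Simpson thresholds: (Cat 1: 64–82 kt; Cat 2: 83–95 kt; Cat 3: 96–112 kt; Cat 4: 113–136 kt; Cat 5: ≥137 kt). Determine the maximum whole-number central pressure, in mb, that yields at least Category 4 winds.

Category 4 begins at V = 113 kt.
Required ΔP = (113/6.5)^(1/0.632) = 17.385^1.582 ≈ 91.68 mb.
P_c ≤ 1011 − 91.68 = 919.32, so the highest integer P_c is 919 mb.

919 mb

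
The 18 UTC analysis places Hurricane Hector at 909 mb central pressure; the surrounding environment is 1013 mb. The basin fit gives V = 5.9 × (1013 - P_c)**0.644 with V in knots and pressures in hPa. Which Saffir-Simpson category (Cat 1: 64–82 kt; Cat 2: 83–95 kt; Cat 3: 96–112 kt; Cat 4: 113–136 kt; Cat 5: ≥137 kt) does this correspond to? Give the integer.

4

ΔP = 1013 − 909 = 104 mb.
V ≈ 5.9 × 104^0.644 = 5.9 × 19.91 ≈ 117 kt.
117 kt falls in the Category 4 band.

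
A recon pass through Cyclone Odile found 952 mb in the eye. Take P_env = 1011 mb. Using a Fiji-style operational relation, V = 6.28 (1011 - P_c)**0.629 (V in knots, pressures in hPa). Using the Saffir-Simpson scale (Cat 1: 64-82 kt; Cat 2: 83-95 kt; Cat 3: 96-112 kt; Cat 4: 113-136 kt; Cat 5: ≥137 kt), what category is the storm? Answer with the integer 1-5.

1

ΔP = 1011 − 952 = 59 mb.
V ≈ 6.28 × 59^0.629 = 6.28 × 13.00 ≈ 82 kt.
82 kt falls in the Category 1 band.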